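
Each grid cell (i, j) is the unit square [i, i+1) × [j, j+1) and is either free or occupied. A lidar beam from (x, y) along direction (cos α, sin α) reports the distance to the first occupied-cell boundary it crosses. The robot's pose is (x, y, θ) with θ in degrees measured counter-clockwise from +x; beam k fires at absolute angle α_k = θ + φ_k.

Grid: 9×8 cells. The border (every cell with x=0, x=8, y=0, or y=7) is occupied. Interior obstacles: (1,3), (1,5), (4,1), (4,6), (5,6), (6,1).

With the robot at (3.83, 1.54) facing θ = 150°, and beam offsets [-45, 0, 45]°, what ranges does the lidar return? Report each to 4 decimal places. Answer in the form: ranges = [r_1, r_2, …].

ranges = [5.6526, 2.9200, 2.0864]

beam 1: φ=-45°, α=105°
  cosα=-0.2588 sinα=0.9659 | (3,1) | tMaxX 3.2069 tMaxY 0.4762 | tΔX 3.8637 tΔY 1.0353
    t=0.4762 [y] (3,2)
    t=1.5115 [y] (3,3)
    t=2.5468 [y] (3,4)
    t=3.2069 [x] (2,4)
    t=3.5821 [y] (2,5)
    t=4.6173 [y] (2,6)
    t=5.6526 [y] (2,7) — stop
  → r_1 = 5.6526
beam 2: φ=0°, α=150°
  cosα=-0.8660 sinα=0.5000 | (3,1) | tMaxX 0.9584 tMaxY 0.9200 | tΔX 1.1547 tΔY 2.0000
    t=0.9200 [y] (3,2)
    t=0.9584 [x] (2,2)
    t=2.1131 [x] (1,2)
    t=2.9200 [y] (1,3) — stop
  → r_2 = 2.9200
beam 3: φ=45°, α=195°
  cosα=-0.9659 sinα=-0.2588 | (3,1) | tMaxX 0.8593 tMaxY 2.0864 | tΔX 1.0353 tΔY 3.8637
    t=0.8593 [x] (2,1)
    t=1.8946 [x] (1,1)
    t=2.0864 [y] (1,0) — stop
  → r_3 = 2.0864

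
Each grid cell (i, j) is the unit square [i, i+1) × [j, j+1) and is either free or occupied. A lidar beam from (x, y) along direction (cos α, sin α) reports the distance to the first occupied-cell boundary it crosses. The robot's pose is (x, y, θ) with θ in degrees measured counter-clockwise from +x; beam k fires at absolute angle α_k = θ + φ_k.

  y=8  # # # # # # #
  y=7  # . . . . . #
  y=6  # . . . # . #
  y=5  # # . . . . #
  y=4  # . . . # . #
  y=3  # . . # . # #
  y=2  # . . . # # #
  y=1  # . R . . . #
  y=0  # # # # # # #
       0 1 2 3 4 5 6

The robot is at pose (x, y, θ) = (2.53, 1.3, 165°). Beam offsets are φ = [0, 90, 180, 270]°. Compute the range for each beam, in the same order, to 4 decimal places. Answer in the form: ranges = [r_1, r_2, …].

ranges = [1.5840, 0.3106, 1.1591, 1.8159]

beam 1: φ=0°, α=165°
  direction (-0.9659, 0.2588); cell (2,1); t to first gridline: x 0.5487, y 2.7046 (then +1.0353 / +3.8637)
    (1,1) via x @ 0.5487
    (0,1) via x @ 1.5840  # hit
  → r_1 = 1.5840
beam 2: φ=90°, α=255°
  direction (-0.2588, -0.9659); cell (2,1); t to first gridline: x 2.0478, y 0.3106 (then +3.8637 / +1.0353)
    (2,0) via y @ 0.3106  # hit
  → r_2 = 0.3106
beam 3: φ=180°, α=345°
  direction (0.9659, -0.2588); cell (2,1); t to first gridline: x 0.4866, y 1.1591 (then +1.0353 / +3.8637)
    (3,1) via x @ 0.4866
    (3,0) via y @ 1.1591  # hit
  → r_3 = 1.1591
beam 4: φ=270°, α=75°
  direction (0.2588, 0.9659); cell (2,1); t to first gridline: x 1.8159, y 0.7247 (then +3.8637 / +1.0353)
    (2,2) via y @ 0.7247
    (2,3) via y @ 1.7600
    (3,3) via x @ 1.8159  # hit
  → r_4 = 1.8159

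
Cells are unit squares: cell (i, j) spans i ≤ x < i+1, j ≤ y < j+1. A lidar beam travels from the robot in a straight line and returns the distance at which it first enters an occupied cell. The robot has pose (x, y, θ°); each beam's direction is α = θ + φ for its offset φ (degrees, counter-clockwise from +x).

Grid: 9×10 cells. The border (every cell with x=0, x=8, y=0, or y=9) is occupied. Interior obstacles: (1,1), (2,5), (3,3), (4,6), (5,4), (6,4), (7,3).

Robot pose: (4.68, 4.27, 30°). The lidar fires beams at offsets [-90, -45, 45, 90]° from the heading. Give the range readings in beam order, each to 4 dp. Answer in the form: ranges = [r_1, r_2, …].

ranges = [3.7759, 0.3313, 4.8969, 5.4617]

beam 1: φ=-90°, α=300°
  dir = (cos 300°, sin 300°) = (0.5000, -0.8660); from cell (4,4)
  next x-line at t=0.6400, next y-line at t=0.3118; Δt_x=2.0000, Δt_y=1.1547
    y: enter (4,3) at t=0.3118
    x: enter (5,3) at t=0.6400
    y: enter (5,2) at t=1.4665
    y: enter (5,1) at t=2.6212
    x: enter (6,1) at t=2.6400
    y: enter (6,0) at t=3.7759 ← occupied
  → r_1 = 3.7759
beam 2: φ=-45°, α=345°
  dir = (cos 345°, sin 345°) = (0.9659, -0.2588); from cell (4,4)
  next x-line at t=0.3313, next y-line at t=1.0432; Δt_x=1.0353, Δt_y=3.8637
    x: enter (5,4) at t=0.3313 ← occupied
  → r_2 = 0.3313
beam 3: φ=45°, α=75°
  dir = (cos 75°, sin 75°) = (0.2588, 0.9659); from cell (4,4)
  next x-line at t=1.2364, next y-line at t=0.7558; Δt_x=3.8637, Δt_y=1.0353
    y: enter (4,5) at t=0.7558
    x: enter (5,5) at t=1.2364
    y: enter (5,6) at t=1.7910
    y: enter (5,7) at t=2.8263
    y: enter (5,8) at t=3.8616
    y: enter (5,9) at t=4.8969 ← occupied
  → r_3 = 4.8969
beam 4: φ=90°, α=120°
  dir = (cos 120°, sin 120°) = (-0.5000, 0.8660); from cell (4,4)
  next x-line at t=1.3600, next y-line at t=0.8429; Δt_x=2.0000, Δt_y=1.1547
    y: enter (4,5) at t=0.8429
    x: enter (3,5) at t=1.3600
    y: enter (3,6) at t=1.9976
    y: enter (3,7) at t=3.1523
    x: enter (2,7) at t=3.3600
    y: enter (2,8) at t=4.3070
    x: enter (1,8) at t=5.3600
    y: enter (1,9) at t=5.4617 ← occupied
  → r_4 = 5.4617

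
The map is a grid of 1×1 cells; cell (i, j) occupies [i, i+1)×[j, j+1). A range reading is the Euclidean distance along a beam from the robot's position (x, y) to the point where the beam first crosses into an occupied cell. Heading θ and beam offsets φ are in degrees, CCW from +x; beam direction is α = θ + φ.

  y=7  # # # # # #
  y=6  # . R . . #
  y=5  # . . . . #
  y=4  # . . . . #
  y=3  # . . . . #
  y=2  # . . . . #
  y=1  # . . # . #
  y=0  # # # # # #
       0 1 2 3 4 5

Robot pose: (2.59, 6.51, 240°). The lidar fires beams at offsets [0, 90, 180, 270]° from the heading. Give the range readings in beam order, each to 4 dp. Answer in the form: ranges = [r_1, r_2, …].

ranges = [3.1800, 2.7828, 0.5658, 0.9800]

beam 1: φ=0°, α=240°
  dir = (cos 240°, sin 240°) = (-0.5000, -0.8660); from cell (2,6)
  next x-line at t=1.1800, next y-line at t=0.5889; Δt_x=2.0000, Δt_y=1.1547
    y: enter (2,5) at t=0.5889
    x: enter (1,5) at t=1.1800
    y: enter (1,4) at t=1.7436
    y: enter (1,3) at t=2.8983
    x: enter (0,3) at t=3.1800 ← occupied
  → r_1 = 3.1800
beam 2: φ=90°, α=330°
  dir = (cos 330°, sin 330°) = (0.8660, -0.5000); from cell (2,6)
  next x-line at t=0.4734, next y-line at t=1.0200; Δt_x=1.1547, Δt_y=2.0000
    x: enter (3,6) at t=0.4734
    y: enter (3,5) at t=1.0200
    x: enter (4,5) at t=1.6281
    x: enter (5,5) at t=2.7828 ← occupied
  → r_2 = 2.7828
beam 3: φ=180°, α=60°
  dir = (cos 60°, sin 60°) = (0.5000, 0.8660); from cell (2,6)
  next x-line at t=0.8200, next y-line at t=0.5658; Δt_x=2.0000, Δt_y=1.1547
    y: enter (2,7) at t=0.5658 ← occupied
  → r_3 = 0.5658
beam 4: φ=270°, α=150°
  dir = (cos 150°, sin 150°) = (-0.8660, 0.5000); from cell (2,6)
  next x-line at t=0.6813, next y-line at t=0.9800; Δt_x=1.1547, Δt_y=2.0000
    x: enter (1,6) at t=0.6813
    y: enter (1,7) at t=0.9800 ← occupied
  → r_4 = 0.9800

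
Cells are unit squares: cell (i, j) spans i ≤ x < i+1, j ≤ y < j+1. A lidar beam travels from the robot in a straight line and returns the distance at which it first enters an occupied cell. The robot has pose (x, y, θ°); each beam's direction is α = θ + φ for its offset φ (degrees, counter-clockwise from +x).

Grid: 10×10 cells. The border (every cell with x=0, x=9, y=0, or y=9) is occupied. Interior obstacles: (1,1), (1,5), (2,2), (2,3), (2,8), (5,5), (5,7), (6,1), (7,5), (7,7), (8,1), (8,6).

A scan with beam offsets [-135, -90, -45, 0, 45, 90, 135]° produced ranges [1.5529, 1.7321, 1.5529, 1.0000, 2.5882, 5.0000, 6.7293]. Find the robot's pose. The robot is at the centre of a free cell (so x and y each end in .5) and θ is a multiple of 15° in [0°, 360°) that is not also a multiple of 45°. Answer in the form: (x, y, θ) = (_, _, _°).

Candidates: 52 free-cell centres × 16 headings = 832 poses. Raycast each; keep the one whose scan matches to 4 dp.
  (6.5, 8.5, 240°): beam 1 = 0.5176 ≠ 1.5529 ✗
  (8.5, 2.5, 330°): beam 1 = 1.9319 ≠ 1.5529 ✗
  (6.5, 4.5, 285°): beam 1 = 1.0000 ≠ 1.5529 ✗
  …
  (3.5, 7.5, 150°): r_1=1.5529, r_2=1.7321, r_3=1.5529, r_4=1.0000, r_5=2.5882, r_6=5.0000, r_7=6.7293 — all match ✓
No second candidate reproduces the full scan.

(x, y, θ) = (3.5, 7.5, 150°)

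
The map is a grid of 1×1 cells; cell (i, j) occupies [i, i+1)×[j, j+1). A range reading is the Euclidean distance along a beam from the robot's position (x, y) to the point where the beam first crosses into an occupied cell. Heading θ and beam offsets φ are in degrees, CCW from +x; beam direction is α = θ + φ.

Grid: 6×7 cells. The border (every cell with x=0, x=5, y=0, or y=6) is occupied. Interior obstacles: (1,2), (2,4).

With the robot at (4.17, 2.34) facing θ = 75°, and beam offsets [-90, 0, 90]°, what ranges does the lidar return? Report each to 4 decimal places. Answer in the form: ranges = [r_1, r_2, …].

ranges = [0.8593, 3.2069, 2.2465]

beam 1: φ=-90°, α=345°
  cosα=0.9659 sinα=-0.2588 | (4,2) | tMaxX 0.8593 tMaxY 1.3137 | tΔX 1.0353 tΔY 3.8637
    t=0.8593 [x] (5,2) — stop
  → r_1 = 0.8593
beam 2: φ=0°, α=75°
  cosα=0.2588 sinα=0.9659 | (4,2) | tMaxX 3.2069 tMaxY 0.6833 | tΔX 3.8637 tΔY 1.0353
    t=0.6833 [y] (4,3)
    t=1.7186 [y] (4,4)
    t=2.7538 [y] (4,5)
    t=3.2069 [x] (5,5) — stop
  → r_2 = 3.2069
beam 3: φ=90°, α=165°
  cosα=-0.9659 sinα=0.2588 | (4,2) | tMaxX 0.1760 tMaxY 2.5500 | tΔX 1.0353 tΔY 3.8637
    t=0.1760 [x] (3,2)
    t=1.2113 [x] (2,2)
    t=2.2465 [x] (1,2) — stop
  → r_3 = 2.2465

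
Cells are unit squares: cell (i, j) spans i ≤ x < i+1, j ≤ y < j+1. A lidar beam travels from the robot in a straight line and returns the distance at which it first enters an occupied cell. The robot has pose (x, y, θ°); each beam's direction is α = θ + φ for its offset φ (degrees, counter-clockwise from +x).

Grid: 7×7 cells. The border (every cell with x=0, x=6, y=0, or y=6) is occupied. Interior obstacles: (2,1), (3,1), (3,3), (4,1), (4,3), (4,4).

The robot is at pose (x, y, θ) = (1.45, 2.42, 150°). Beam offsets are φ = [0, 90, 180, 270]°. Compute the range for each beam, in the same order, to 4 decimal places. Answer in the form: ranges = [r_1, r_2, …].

beam 1: φ=0°, α=150°
  cosα=-0.8660 sinα=0.5000 | (1,2) | tMaxX 0.5196 tMaxY 1.1600 | tΔX 1.1547 tΔY 2.0000
    t=0.5196 [x] (0,2) — stop
  → r_1 = 0.5196
beam 2: φ=90°, α=240°
  cosα=-0.5000 sinα=-0.8660 | (1,2) | tMaxX 0.9000 tMaxY 0.4850 | tΔX 2.0000 tΔY 1.1547
    t=0.4850 [y] (1,1)
    t=0.9000 [x] (0,1) — stop
  → r_2 = 0.9000
beam 3: φ=180°, α=330°
  cosα=0.8660 sinα=-0.5000 | (1,2) | tMaxX 0.6351 tMaxY 0.8400 | tΔX 1.1547 tΔY 2.0000
    t=0.6351 [x] (2,2)
    t=0.8400 [y] (2,1) — stop
  → r_3 = 0.8400
beam 4: φ=270°, α=60°
  cosα=0.5000 sinα=0.8660 | (1,2) | tMaxX 1.1000 tMaxY 0.6697 | tΔX 2.0000 tΔY 1.1547
    t=0.6697 [y] (1,3)
    t=1.1000 [x] (2,3)
    t=1.8244 [y] (2,4)
    t=2.9791 [y] (2,5)
    t=3.1000 [x] (3,5)
    t=4.1338 [y] (3,6) — stop
  → r_4 = 4.1338

ranges = [0.5196, 0.9000, 0.8400, 4.1338]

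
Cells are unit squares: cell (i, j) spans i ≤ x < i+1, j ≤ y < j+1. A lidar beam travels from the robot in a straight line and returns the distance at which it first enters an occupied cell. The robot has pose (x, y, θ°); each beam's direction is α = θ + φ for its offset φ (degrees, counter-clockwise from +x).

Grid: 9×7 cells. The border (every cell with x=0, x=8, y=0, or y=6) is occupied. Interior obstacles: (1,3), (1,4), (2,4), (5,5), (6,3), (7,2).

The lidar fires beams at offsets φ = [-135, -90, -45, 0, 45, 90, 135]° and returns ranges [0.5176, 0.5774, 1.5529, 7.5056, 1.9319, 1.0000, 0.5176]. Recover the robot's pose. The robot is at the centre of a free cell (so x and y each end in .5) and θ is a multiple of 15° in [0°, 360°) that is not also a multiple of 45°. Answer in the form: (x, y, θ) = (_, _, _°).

Candidates: 29 free-cell centres × 16 headings = 464 poses. Raycast each; keep the one whose scan matches to 4 dp.
  (3.5, 1.5, 330°): beam 1 = 1.9319 ≠ 0.5176 ✗
  (5.5, 1.5, 15°): beam 1 = 0.5774 ≠ 0.5176 ✗
  (6.5, 4.5, 330°): beam 1 = 4.6587 ≠ 0.5176 ✗
  (2.5, 1.5, 75°): beam 1 = 0.5774 ≠ 0.5176 ✗
  (6.5, 2.5, 150°): beam 3 = 0.5176 ≠ 1.5529 ✗
  …
  (7.5, 5.5, 210°): r_1=0.5176, r_2=0.5774, r_3=1.5529, r_4=7.5056, r_5=1.9319, r_6=1.0000, r_7=0.5176 — all match ✓
Unique over the lattice → pose = (7.5, 5.5, 210°).

(x, y, θ) = (7.5, 5.5, 210°)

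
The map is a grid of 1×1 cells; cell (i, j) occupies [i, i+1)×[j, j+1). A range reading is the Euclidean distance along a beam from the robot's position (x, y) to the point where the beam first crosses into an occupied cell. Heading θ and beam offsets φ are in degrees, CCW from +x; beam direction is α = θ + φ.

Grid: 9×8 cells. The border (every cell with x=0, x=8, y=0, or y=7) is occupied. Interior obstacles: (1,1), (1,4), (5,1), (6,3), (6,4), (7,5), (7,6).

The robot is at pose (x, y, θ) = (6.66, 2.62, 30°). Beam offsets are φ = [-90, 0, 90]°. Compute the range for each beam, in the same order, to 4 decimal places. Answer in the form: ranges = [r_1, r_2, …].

ranges = [1.8706, 1.5473, 0.4388]

beam 1: φ=-90°, α=300°
  cosα=0.5000 sinα=-0.8660 | (6,2) | tMaxX 0.6800 tMaxY 0.7159 | tΔX 2.0000 tΔY 1.1547
    t=0.6800 [x] (7,2)
    t=0.7159 [y] (7,1)
    t=1.8706 [y] (7,0) — stop
  → r_1 = 1.8706
beam 2: φ=0°, α=30°
  cosα=0.8660 sinα=0.5000 | (6,2) | tMaxX 0.3926 tMaxY 0.7600 | tΔX 1.1547 tΔY 2.0000
    t=0.3926 [x] (7,2)
    t=0.7600 [y] (7,3)
    t=1.5473 [x] (8,3) — stop
  → r_2 = 1.5473
beam 3: φ=90°, α=120°
  cosα=-0.5000 sinα=0.8660 | (6,2) | tMaxX 1.3200 tMaxY 0.4388 | tΔX 2.0000 tΔY 1.1547
    t=0.4388 [y] (6,3) — stop
  → r_3 = 0.4388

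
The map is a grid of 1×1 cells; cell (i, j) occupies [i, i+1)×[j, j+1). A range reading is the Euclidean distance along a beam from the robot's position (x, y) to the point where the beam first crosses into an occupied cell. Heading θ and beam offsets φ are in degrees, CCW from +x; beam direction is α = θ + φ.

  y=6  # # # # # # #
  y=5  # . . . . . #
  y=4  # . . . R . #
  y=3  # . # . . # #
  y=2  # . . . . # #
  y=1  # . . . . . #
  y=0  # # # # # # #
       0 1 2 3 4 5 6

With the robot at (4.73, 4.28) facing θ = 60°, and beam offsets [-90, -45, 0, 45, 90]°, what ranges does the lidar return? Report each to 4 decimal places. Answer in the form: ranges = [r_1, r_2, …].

ranges = [0.5600, 1.3148, 1.9861, 1.7807, 3.4400]

beam 1: φ=-90°, α=330°
  d=(0.8660,-0.5000)  start (4,4)  tX=0.3118 tY=0.5600  stride 1/|dx|=1.1547 1/|dy|=2.0000
    cross x-line → (5,4), t=0.3118
    cross y-line → (5,3), t=0.5600 (wall)
  → r_1 = 0.5600
beam 2: φ=-45°, α=15°
  d=(0.9659,0.2588)  start (4,4)  tX=0.2795 tY=2.7819  stride 1/|dx|=1.0353 1/|dy|=3.8637
    cross x-line → (5,4), t=0.2795
    cross x-line → (6,4), t=1.3148 (wall)
  → r_2 = 1.3148
beam 3: φ=0°, α=60°
  d=(0.5000,0.8660)  start (4,4)  tX=0.5400 tY=0.8314  stride 1/|dx|=2.0000 1/|dy|=1.1547
    cross x-line → (5,4), t=0.5400
    cross y-line → (5,5), t=0.8314
    cross y-line → (5,6), t=1.9861 (wall)
  → r_3 = 1.9861
beam 4: φ=45°, α=105°
  d=(-0.2588,0.9659)  start (4,4)  tX=2.8205 tY=0.7454  stride 1/|dx|=3.8637 1/|dy|=1.0353
    cross y-line → (4,5), t=0.7454
    cross y-line → (4,6), t=1.7807 (wall)
  → r_4 = 1.7807
beam 5: φ=90°, α=150°
  d=(-0.8660,0.5000)  start (4,4)  tX=0.8429 tY=1.4400  stride 1/|dx|=1.1547 1/|dy|=2.0000
    cross x-line → (3,4), t=0.8429
    cross y-line → (3,5), t=1.4400
    cross x-line → (2,5), t=1.9976
    cross x-line → (1,5), t=3.1523
    cross y-line → (1,6), t=3.4400 (wall)
  → r_5 = 3.4400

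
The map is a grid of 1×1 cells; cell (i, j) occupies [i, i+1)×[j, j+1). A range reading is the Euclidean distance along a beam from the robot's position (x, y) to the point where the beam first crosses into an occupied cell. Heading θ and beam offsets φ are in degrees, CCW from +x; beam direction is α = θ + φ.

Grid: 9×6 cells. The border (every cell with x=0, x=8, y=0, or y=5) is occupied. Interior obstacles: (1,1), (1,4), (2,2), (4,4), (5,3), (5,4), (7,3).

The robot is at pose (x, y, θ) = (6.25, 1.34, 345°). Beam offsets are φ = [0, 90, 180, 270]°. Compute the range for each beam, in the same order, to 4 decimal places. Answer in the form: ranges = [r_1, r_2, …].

ranges = [1.3137, 3.7891, 3.3646, 0.3520]

beam 1: φ=0°, α=345°
  cosα=0.9659 sinα=-0.2588 | (6,1) | tMaxX 0.7765 tMaxY 1.3137 | tΔX 1.0353 tΔY 3.8637
    t=0.7765 [x] (7,1)
    t=1.3137 [y] (7,0) — stop
  → r_1 = 1.3137
beam 2: φ=90°, α=75°
  cosα=0.2588 sinα=0.9659 | (6,1) | tMaxX 2.8978 tMaxY 0.6833 | tΔX 3.8637 tΔY 1.0353
    t=0.6833 [y] (6,2)
    t=1.7186 [y] (6,3)
    t=2.7538 [y] (6,4)
    t=2.8978 [x] (7,4)
    t=3.7891 [y] (7,5) — stop
  → r_2 = 3.7891
beam 3: φ=180°, α=165°
  cosα=-0.9659 sinα=0.2588 | (6,1) | tMaxX 0.2588 tMaxY 2.5500 | tΔX 1.0353 tΔY 3.8637
    t=0.2588 [x] (5,1)
    t=1.2941 [x] (4,1)
    t=2.3294 [x] (3,1)
    t=2.5500 [y] (3,2)
    t=3.3646 [x] (2,2) — stop
  → r_3 = 3.3646
beam 4: φ=270°, α=255°
  cosα=-0.2588 sinα=-0.9659 | (6,1) | tMaxX 0.9659 tMaxY 0.3520 | tΔX 3.8637 tΔY 1.0353
    t=0.3520 [y] (6,0) — stop
  → r_4 = 0.3520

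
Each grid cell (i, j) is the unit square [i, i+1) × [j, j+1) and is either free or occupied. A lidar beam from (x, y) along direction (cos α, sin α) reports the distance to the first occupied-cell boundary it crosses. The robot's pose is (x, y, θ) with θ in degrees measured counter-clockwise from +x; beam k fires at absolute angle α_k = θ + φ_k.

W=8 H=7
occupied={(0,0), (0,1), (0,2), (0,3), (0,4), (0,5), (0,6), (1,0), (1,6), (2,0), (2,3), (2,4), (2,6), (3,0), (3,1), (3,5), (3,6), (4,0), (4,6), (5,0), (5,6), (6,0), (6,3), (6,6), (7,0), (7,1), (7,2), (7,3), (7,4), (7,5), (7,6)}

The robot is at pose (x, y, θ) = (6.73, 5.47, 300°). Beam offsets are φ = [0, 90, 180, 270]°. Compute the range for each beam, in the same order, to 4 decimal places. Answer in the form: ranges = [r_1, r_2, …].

ranges = [0.5400, 0.3118, 0.6120, 4.3070]

beam 1: φ=0°, α=300°
  d=(0.5000,-0.8660)  start (6,5)  tX=0.5400 tY=0.5427  stride 1/|dx|=2.0000 1/|dy|=1.1547
    cross x-line → (7,5), t=0.5400 (wall)
  → r_1 = 0.5400
beam 2: φ=90°, α=30°
  d=(0.8660,0.5000)  start (6,5)  tX=0.3118 tY=1.0600  stride 1/|dx|=1.1547 1/|dy|=2.0000
    cross x-line → (7,5), t=0.3118 (wall)
  → r_2 = 0.3118
beam 3: φ=180°, α=120°
  d=(-0.5000,0.8660)  start (6,5)  tX=1.4600 tY=0.6120  stride 1/|dx|=2.0000 1/|dy|=1.1547
    cross y-line → (6,6), t=0.6120 (wall)
  → r_3 = 0.6120
beam 4: φ=270°, α=210°
  d=(-0.8660,-0.5000)  start (6,5)  tX=0.8429 tY=0.9400  stride 1/|dx|=1.1547 1/|dy|=2.0000
    cross x-line → (5,5), t=0.8429
    cross y-line → (5,4), t=0.9400
    cross x-line → (4,4), t=1.9976
    cross y-line → (4,3), t=2.9400
    cross x-line → (3,3), t=3.1523
    cross x-line → (2,3), t=4.3070 (wall)
  → r_4 = 4.3070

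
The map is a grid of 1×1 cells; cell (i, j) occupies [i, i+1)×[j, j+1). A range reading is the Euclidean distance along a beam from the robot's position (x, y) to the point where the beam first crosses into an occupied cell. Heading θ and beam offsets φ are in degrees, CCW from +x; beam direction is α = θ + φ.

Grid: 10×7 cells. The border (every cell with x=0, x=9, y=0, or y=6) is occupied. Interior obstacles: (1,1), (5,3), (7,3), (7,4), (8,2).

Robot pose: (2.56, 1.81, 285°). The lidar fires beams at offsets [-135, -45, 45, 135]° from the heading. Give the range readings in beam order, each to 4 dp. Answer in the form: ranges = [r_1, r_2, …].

ranges = [1.8013, 0.9353, 1.6200, 4.8382]

beam 1: φ=-135°, α=150°
  cosα=-0.8660 sinα=0.5000 | (2,1) | tMaxX 0.6466 tMaxY 0.3800 | tΔX 1.1547 tΔY 2.0000
    t=0.3800 [y] (2,2)
    t=0.6466 [x] (1,2)
    t=1.8013 [x] (0,2) — stop
  → r_1 = 1.8013
beam 2: φ=-45°, α=240°
  cosα=-0.5000 sinα=-0.8660 | (2,1) | tMaxX 1.1200 tMaxY 0.9353 | tΔX 2.0000 tΔY 1.1547
    t=0.9353 [y] (2,0) — stop
  → r_2 = 0.9353
beam 3: φ=45°, α=330°
  cosα=0.8660 sinα=-0.5000 | (2,1) | tMaxX 0.5081 tMaxY 1.6200 | tΔX 1.1547 tΔY 2.0000
    t=0.5081 [x] (3,1)
    t=1.6200 [y] (3,0) — stop
  → r_3 = 1.6200
beam 4: φ=135°, α=60°
  cosα=0.5000 sinα=0.8660 | (2,1) | tMaxX 0.8800 tMaxY 0.2194 | tΔX 2.0000 tΔY 1.1547
    t=0.2194 [y] (2,2)
    t=0.8800 [x] (3,2)
    t=1.3741 [y] (3,3)
    t=2.5288 [y] (3,4)
    t=2.8800 [x] (4,4)
    t=3.6835 [y] (4,5)
    t=4.8382 [y] (4,6) — stop
  → r_4 = 4.8382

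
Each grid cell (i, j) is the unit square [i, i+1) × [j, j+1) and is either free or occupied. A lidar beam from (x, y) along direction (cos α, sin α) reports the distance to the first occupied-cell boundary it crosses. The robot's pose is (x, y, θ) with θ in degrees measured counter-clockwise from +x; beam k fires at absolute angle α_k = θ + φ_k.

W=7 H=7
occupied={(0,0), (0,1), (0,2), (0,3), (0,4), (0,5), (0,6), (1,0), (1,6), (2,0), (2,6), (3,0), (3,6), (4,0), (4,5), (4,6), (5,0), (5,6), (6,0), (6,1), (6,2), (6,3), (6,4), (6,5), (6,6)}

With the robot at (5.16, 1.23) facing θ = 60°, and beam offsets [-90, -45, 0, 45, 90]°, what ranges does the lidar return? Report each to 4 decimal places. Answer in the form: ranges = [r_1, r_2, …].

ranges = [0.4600, 0.8696, 1.6800, 3.9030, 4.8036]

beam 1: φ=-90°, α=330°
  d=(0.8660,-0.5000)  start (5,1)  tX=0.9699 tY=0.4600  stride 1/|dx|=1.1547 1/|dy|=2.0000
    cross y-line → (5,0), t=0.4600 (wall)
  → r_1 = 0.4600
beam 2: φ=-45°, α=15°
  d=(0.9659,0.2588)  start (5,1)  tX=0.8696 tY=2.9751  stride 1/|dx|=1.0353 1/|dy|=3.8637
    cross x-line → (6,1), t=0.8696 (wall)
  → r_2 = 0.8696
beam 3: φ=0°, α=60°
  d=(0.5000,0.8660)  start (5,1)  tX=1.6800 tY=0.8891  stride 1/|dx|=2.0000 1/|dy|=1.1547
    cross y-line → (5,2), t=0.8891
    cross x-line → (6,2), t=1.6800 (wall)
  → r_3 = 1.6800
beam 4: φ=45°, α=105°
  d=(-0.2588,0.9659)  start (5,1)  tX=0.6182 tY=0.7972  stride 1/|dx|=3.8637 1/|dy|=1.0353
    cross x-line → (4,1), t=0.6182
    cross y-line → (4,2), t=0.7972
    cross y-line → (4,3), t=1.8324
    cross y-line → (4,4), t=2.8677
    cross y-line → (4,5), t=3.9030 (wall)
  → r_4 = 3.9030
beam 5: φ=90°, α=150°
  d=(-0.8660,0.5000)  start (5,1)  tX=0.1848 tY=1.5400  stride 1/|dx|=1.1547 1/|dy|=2.0000
    cross x-line → (4,1), t=0.1848
    cross x-line → (3,1), t=1.3395
    cross y-line → (3,2), t=1.5400
    cross x-line → (2,2), t=2.4942
    cross y-line → (2,3), t=3.5400
    cross x-line → (1,3), t=3.6489
    cross x-line → (0,3), t=4.8036 (wall)
  → r_5 = 4.8036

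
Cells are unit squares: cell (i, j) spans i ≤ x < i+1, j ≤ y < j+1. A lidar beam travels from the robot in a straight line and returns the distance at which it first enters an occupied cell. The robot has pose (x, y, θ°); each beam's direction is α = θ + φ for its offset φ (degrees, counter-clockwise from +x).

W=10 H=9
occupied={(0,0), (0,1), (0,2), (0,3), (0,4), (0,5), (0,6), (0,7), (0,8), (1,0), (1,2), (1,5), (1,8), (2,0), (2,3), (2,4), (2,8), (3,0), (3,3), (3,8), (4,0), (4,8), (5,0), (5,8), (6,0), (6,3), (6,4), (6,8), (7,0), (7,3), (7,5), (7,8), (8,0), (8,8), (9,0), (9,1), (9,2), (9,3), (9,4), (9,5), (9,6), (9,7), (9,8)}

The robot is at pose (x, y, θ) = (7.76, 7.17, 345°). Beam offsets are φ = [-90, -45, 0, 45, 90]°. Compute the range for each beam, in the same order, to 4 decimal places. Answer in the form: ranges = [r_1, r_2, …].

ranges = [1.2113, 2.4800, 1.2837, 1.4318, 0.8593]

beam 1: φ=-90°, α=255°
  cosα=-0.2588 sinα=-0.9659 | (7,7) | tMaxX 2.9364 tMaxY 0.1760 | tΔX 3.8637 tΔY 1.0353
    t=0.1760 [y] (7,6)
    t=1.2113 [y] (7,5) — stop
  → r_1 = 1.2113
beam 2: φ=-45°, α=300°
  cosα=0.5000 sinα=-0.8660 | (7,7) | tMaxX 0.4800 tMaxY 0.1963 | tΔX 2.0000 tΔY 1.1547
    t=0.1963 [y] (7,6)
    t=0.4800 [x] (8,6)
    t=1.3510 [y] (8,5)
    t=2.4800 [x] (9,5) — stop
  → r_2 = 2.4800
beam 3: φ=0°, α=345°
  cosα=0.9659 sinα=-0.2588 | (7,7) | tMaxX 0.2485 tMaxY 0.6568 | tΔX 1.0353 tΔY 3.8637
    t=0.2485 [x] (8,7)
    t=0.6568 [y] (8,6)
    t=1.2837 [x] (9,6) — stop
  → r_3 = 1.2837
beam 4: φ=45°, α=30°
  cosα=0.8660 sinα=0.5000 | (7,7) | tMaxX 0.2771 tMaxY 1.6600 | tΔX 1.1547 tΔY 2.0000
    t=0.2771 [x] (8,7)
    t=1.4318 [x] (9,7) — stop
  → r_4 = 1.4318
beam 5: φ=90°, α=75°
  cosα=0.2588 sinα=0.9659 | (7,7) | tMaxX 0.9273 tMaxY 0.8593 | tΔX 3.8637 tΔY 1.0353
    t=0.8593 [y] (7,8) — stop
  → r_5 = 0.8593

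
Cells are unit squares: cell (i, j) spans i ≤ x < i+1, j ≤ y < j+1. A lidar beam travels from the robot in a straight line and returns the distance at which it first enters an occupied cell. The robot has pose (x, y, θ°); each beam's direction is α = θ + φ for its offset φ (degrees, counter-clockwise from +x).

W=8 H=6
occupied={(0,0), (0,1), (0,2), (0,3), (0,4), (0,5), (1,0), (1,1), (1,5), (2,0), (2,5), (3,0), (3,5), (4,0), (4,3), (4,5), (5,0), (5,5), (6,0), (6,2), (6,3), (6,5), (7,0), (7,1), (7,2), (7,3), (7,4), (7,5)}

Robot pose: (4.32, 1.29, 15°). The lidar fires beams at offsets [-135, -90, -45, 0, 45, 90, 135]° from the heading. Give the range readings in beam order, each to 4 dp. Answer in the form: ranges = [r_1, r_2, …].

ranges = [0.3349, 0.3002, 0.5800, 2.7432, 4.2839, 3.8409, 3.8336]

beam 1: φ=-135°, α=240°
  direction (-0.5000, -0.8660); cell (4,1); t to first gridline: x 0.6400, y 0.3349 (then +2.0000 / +1.1547)
    (4,0) via y @ 0.3349  # hit
  → r_1 = 0.3349
beam 2: φ=-90°, α=285°
  direction (0.2588, -0.9659); cell (4,1); t to first gridline: x 2.6273, y 0.3002 (then +3.8637 / +1.0353)
    (4,0) via y @ 0.3002  # hit
  → r_2 = 0.3002
beam 3: φ=-45°, α=330°
  direction (0.8660, -0.5000); cell (4,1); t to first gridline: x 0.7852, y 0.5800 (then +1.1547 / +2.0000)
    (4,0) via y @ 0.5800  # hit
  → r_3 = 0.5800
beam 4: φ=0°, α=15°
  direction (0.9659, 0.2588); cell (4,1); t to first gridline: x 0.7040, y 2.7432 (then +1.0353 / +3.8637)
    (5,1) via x @ 0.7040
    (6,1) via x @ 1.7393
    (6,2) via y @ 2.7432  # hit
  → r_4 = 2.7432
beam 5: φ=45°, α=60°
  direction (0.5000, 0.8660); cell (4,1); t to first gridline: x 1.3600, y 0.8198 (then +2.0000 / +1.1547)
    (4,2) via y @ 0.8198
    (5,2) via x @ 1.3600
    (5,3) via y @ 1.9745
    (5,4) via y @ 3.1292
    (6,4) via x @ 3.3600
    (6,5) via y @ 4.2839  # hit
  → r_5 = 4.2839
beam 6: φ=90°, α=105°
  direction (-0.2588, 0.9659); cell (4,1); t to first gridline: x 1.2364, y 0.7350 (then +3.8637 / +1.0353)
    (4,2) via y @ 0.7350
    (3,2) via x @ 1.2364
    (3,3) via y @ 1.7703
    (3,4) via y @ 2.8056
    (3,5) via y @ 3.8409  # hit
  → r_6 = 3.8409
beam 7: φ=135°, α=150°
  direction (-0.8660, 0.5000); cell (4,1); t to first gridline: x 0.3695, y 1.4200 (then +1.1547 / +2.0000)
    (3,1) via x @ 0.3695
    (3,2) via y @ 1.4200
    (2,2) via x @ 1.5242
    (1,2) via x @ 2.6789
    (1,3) via y @ 3.4200
    (0,3) via x @ 3.8336  # hit
  → r_7 = 3.8336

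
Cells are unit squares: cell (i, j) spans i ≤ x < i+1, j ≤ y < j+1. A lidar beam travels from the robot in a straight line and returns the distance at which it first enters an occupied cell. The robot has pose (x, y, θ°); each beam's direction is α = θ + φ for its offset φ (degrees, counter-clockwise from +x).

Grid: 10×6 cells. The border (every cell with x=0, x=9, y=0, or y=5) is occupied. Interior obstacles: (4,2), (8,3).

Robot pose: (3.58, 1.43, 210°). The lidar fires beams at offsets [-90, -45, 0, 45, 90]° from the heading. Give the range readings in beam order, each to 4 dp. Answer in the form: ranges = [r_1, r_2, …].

beam 1: φ=-90°, α=120°
  d=(-0.5000,0.8660)  start (3,1)  tX=1.1600 tY=0.6582  stride 1/|dx|=2.0000 1/|dy|=1.1547
    cross y-line → (3,2), t=0.6582
    cross x-line → (2,2), t=1.1600
    cross y-line → (2,3), t=1.8129
    cross y-line → (2,4), t=2.9676
    cross x-line → (1,4), t=3.1600
    cross y-line → (1,5), t=4.1223 (wall)
  → r_1 = 4.1223
beam 2: φ=-45°, α=165°
  d=(-0.9659,0.2588)  start (3,1)  tX=0.6005 tY=2.2023  stride 1/|dx|=1.0353 1/|dy|=3.8637
    cross x-line → (2,1), t=0.6005
    cross x-line → (1,1), t=1.6357
    cross y-line → (1,2), t=2.2023
    cross x-line → (0,2), t=2.6710 (wall)
  → r_2 = 2.6710
beam 3: φ=0°, α=210°
  d=(-0.8660,-0.5000)  start (3,1)  tX=0.6697 tY=0.8600  stride 1/|dx|=1.1547 1/|dy|=2.0000
    cross x-line → (2,1), t=0.6697
    cross y-line → (2,0), t=0.8600 (wall)
  → r_3 = 0.8600
beam 4: φ=45°, α=255°
  d=(-0.2588,-0.9659)  start (3,1)  tX=2.2409 tY=0.4452  stride 1/|dx|=3.8637 1/|dy|=1.0353
    cross y-line → (3,0), t=0.4452 (wall)
  → r_4 = 0.4452
beam 5: φ=90°, α=300°
  d=(0.5000,-0.8660)  start (3,1)  tX=0.8400 tY=0.4965  stride 1/|dx|=2.0000 1/|dy|=1.1547
    cross y-line → (3,0), t=0.4965 (wall)
  → r_5 = 0.4965

ranges = [4.1223, 2.6710, 0.8600, 0.4452, 0.4965]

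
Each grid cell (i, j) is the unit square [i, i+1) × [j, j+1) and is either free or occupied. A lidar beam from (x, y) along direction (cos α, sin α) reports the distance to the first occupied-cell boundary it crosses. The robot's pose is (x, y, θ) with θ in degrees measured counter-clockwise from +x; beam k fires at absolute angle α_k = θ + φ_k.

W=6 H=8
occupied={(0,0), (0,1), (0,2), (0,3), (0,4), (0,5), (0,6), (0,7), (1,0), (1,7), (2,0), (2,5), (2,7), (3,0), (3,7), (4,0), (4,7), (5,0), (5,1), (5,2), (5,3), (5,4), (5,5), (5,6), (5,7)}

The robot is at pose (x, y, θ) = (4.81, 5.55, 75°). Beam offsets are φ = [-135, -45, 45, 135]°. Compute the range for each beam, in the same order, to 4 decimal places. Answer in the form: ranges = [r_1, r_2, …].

ranges = [0.3800, 0.2194, 1.6743, 4.3994]

beam 1: φ=-135°, α=300°
  cosα=0.5000 sinα=-0.8660 | (4,5) | tMaxX 0.3800 tMaxY 0.6351 | tΔX 2.0000 tΔY 1.1547
    t=0.3800 [x] (5,5) — stop
  → r_1 = 0.3800
beam 2: φ=-45°, α=30°
  cosα=0.8660 sinα=0.5000 | (4,5) | tMaxX 0.2194 tMaxY 0.9000 | tΔX 1.1547 tΔY 2.0000
    t=0.2194 [x] (5,5) — stop
  → r_2 = 0.2194
beam 3: φ=45°, α=120°
  cosα=-0.5000 sinα=0.8660 | (4,5) | tMaxX 1.6200 tMaxY 0.5196 | tΔX 2.0000 tΔY 1.1547
    t=0.5196 [y] (4,6)
    t=1.6200 [x] (3,6)
    t=1.6743 [y] (3,7) — stop
  → r_3 = 1.6743
beam 4: φ=135°, α=210°
  cosα=-0.8660 sinα=-0.5000 | (4,5) | tMaxX 0.9353 tMaxY 1.1000 | tΔX 1.1547 tΔY 2.0000
    t=0.9353 [x] (3,5)
    t=1.1000 [y] (3,4)
    t=2.0900 [x] (2,4)
    t=3.1000 [y] (2,3)
    t=3.2447 [x] (1,3)
    t=4.3994 [x] (0,3) — stop
  → r_4 = 4.3994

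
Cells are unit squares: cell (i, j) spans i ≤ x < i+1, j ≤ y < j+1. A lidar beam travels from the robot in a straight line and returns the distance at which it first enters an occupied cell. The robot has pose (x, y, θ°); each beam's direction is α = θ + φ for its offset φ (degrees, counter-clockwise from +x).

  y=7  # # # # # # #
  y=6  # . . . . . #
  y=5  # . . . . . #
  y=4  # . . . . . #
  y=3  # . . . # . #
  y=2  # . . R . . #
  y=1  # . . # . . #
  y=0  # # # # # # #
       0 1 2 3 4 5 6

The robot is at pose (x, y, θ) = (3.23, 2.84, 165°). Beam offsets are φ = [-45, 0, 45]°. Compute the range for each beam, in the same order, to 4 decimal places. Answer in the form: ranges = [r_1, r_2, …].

ranges = [4.4600, 2.3087, 2.5750]

beam 1: φ=-45°, α=120°
  cosα=-0.5000 sinα=0.8660 | (3,2) | tMaxX 0.4600 tMaxY 0.1848 | tΔX 2.0000 tΔY 1.1547
    t=0.1848 [y] (3,3)
    t=0.4600 [x] (2,3)
    t=1.3395 [y] (2,4)
    t=2.4600 [x] (1,4)
    t=2.4942 [y] (1,5)
    t=3.6489 [y] (1,6)
    t=4.4600 [x] (0,6) — stop
  → r_1 = 4.4600
beam 2: φ=0°, α=165°
  cosα=-0.9659 sinα=0.2588 | (3,2) | tMaxX 0.2381 tMaxY 0.6182 | tΔX 1.0353 tΔY 3.8637
    t=0.2381 [x] (2,2)
    t=0.6182 [y] (2,3)
    t=1.2734 [x] (1,3)
    t=2.3087 [x] (0,3) — stop
  → r_2 = 2.3087
beam 3: φ=45°, α=210°
  cosα=-0.8660 sinα=-0.5000 | (3,2) | tMaxX 0.2656 tMaxY 1.6800 | tΔX 1.1547 tΔY 2.0000
    t=0.2656 [x] (2,2)
    t=1.4203 [x] (1,2)
    t=1.6800 [y] (1,1)
    t=2.5750 [x] (0,1) — stop
  → r_3 = 2.5750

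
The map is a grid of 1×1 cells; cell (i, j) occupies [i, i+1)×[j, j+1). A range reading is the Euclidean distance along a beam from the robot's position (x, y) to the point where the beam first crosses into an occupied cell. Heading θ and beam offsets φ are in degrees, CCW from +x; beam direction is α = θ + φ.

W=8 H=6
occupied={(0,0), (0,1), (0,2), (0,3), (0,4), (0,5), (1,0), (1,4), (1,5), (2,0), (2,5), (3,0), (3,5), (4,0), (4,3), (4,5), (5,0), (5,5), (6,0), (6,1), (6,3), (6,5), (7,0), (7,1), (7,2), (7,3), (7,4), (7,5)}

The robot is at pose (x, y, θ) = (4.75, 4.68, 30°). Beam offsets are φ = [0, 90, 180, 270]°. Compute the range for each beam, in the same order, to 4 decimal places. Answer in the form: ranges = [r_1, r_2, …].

beam 1: φ=0°, α=30°
  direction (0.8660, 0.5000); cell (4,4); t to first gridline: x 0.2887, y 0.6400 (then +1.1547 / +2.0000)
    (5,4) via x @ 0.2887
    (5,5) via y @ 0.6400  # hit
  → r_1 = 0.6400
beam 2: φ=90°, α=120°
  direction (-0.5000, 0.8660); cell (4,4); t to first gridline: x 1.5000, y 0.3695 (then +2.0000 / +1.1547)
    (4,5) via y @ 0.3695  # hit
  → r_2 = 0.3695
beam 3: φ=180°, α=210°
  direction (-0.8660, -0.5000); cell (4,4); t to first gridline: x 0.8660, y 1.3600 (then +1.1547 / +2.0000)
    (3,4) via x @ 0.8660
    (3,3) via y @ 1.3600
    (2,3) via x @ 2.0207
    (1,3) via x @ 3.1754
    (1,2) via y @ 3.3600
    (0,2) via x @ 4.3301  # hit
  → r_3 = 4.3301
beam 4: φ=270°, α=300°
  direction (0.5000, -0.8660); cell (4,4); t to first gridline: x 0.5000, y 0.7852 (then +2.0000 / +1.1547)
    (5,4) via x @ 0.5000
    (5,3) via y @ 0.7852
    (5,2) via y @ 1.9399
    (6,2) via x @ 2.5000
    (6,1) via y @ 3.0946  # hit
  → r_4 = 3.0946

ranges = [0.6400, 0.3695, 4.3301, 3.0946]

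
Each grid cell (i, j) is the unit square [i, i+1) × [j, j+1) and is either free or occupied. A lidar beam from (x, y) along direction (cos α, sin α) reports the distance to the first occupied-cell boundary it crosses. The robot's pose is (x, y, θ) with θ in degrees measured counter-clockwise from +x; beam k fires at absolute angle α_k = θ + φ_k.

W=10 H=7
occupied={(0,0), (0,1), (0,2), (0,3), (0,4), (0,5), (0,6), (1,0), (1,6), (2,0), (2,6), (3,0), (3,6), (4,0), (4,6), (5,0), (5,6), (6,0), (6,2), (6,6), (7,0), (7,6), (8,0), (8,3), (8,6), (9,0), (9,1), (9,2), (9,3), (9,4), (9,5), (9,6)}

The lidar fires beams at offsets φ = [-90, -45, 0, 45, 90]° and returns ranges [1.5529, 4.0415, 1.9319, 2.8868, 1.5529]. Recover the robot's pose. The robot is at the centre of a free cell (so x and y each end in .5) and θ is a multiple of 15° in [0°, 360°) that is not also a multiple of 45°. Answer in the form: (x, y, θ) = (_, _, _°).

The pose lattice has 38·16 = 608 candidates. Test each by forward raycasting.
  (1.5, 2.5, 300°): beam 1 = 0.5774 ≠ 1.5529 ✗
  (5.5, 1.5, 285°): beam 1 = 1.9319 ≠ 1.5529 ✗
  (2.5, 3.5, 330°): beam 1 = 2.8868 ≠ 1.5529 ✗
  (8.5, 2.5, 120°): beam 1 = 0.5774 ≠ 1.5529 ✗
  …
  (6.5, 4.5, 345°): r_1=1.5529, r_2=4.0415, r_3=1.9319, r_4=2.8868, r_5=1.5529 — all match ✓
Unique over the lattice → pose = (6.5, 4.5, 345°).

(x, y, θ) = (6.5, 4.5, 345°)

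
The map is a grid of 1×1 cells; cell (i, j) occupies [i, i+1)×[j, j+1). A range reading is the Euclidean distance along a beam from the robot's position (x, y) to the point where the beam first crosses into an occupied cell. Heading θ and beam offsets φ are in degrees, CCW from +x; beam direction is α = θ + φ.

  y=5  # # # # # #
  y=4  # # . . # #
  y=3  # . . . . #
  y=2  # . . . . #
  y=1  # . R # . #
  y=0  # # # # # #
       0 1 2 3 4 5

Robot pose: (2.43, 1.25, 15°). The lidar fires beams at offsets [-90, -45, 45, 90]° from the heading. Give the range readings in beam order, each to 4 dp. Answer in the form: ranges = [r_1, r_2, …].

beam 1: φ=-90°, α=285°
  direction (0.2588, -0.9659); cell (2,1); t to first gridline: x 2.2023, y 0.2588 (then +3.8637 / +1.0353)
    (2,0) via y @ 0.2588  # hit
  → r_1 = 0.2588
beam 2: φ=-45°, α=330°
  direction (0.8660, -0.5000); cell (2,1); t to first gridline: x 0.6582, y 0.5000 (then +1.1547 / +2.0000)
    (2,0) via y @ 0.5000  # hit
  → r_2 = 0.5000
beam 3: φ=45°, α=60°
  direction (0.5000, 0.8660); cell (2,1); t to first gridline: x 1.1400, y 0.8660 (then +2.0000 / +1.1547)
    (2,2) via y @ 0.8660
    (3,2) via x @ 1.1400
    (3,3) via y @ 2.0207
    (4,3) via x @ 3.1400
    (4,4) via y @ 3.1754  # hit
  → r_3 = 3.1754
beam 4: φ=90°, α=105°
  direction (-0.2588, 0.9659); cell (2,1); t to first gridline: x 1.6614, y 0.7765 (then +3.8637 / +1.0353)
    (2,2) via y @ 0.7765
    (1,2) via x @ 1.6614
    (1,3) via y @ 1.8117
    (1,4) via y @ 2.8470  # hit
  → r_4 = 2.8470

ranges = [0.2588, 0.5000, 3.1754, 2.8470]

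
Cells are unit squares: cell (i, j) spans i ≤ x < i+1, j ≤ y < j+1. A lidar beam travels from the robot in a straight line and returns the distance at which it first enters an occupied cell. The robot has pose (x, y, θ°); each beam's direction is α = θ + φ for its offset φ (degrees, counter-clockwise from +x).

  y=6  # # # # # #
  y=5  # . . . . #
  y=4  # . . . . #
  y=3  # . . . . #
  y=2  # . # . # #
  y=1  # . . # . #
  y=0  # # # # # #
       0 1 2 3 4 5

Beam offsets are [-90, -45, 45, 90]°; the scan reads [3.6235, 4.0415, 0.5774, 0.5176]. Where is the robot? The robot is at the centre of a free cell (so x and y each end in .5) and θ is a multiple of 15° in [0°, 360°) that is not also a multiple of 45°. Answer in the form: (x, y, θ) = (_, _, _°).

(x, y, θ) = (3.5, 2.5, 165°)

Enumerate (i+0.5, j+0.5, θ) over the 17 free cells and 16 admissible headings. For each, cast all 4 beams and compare to the given ranges.
  (3.5, 5.5, 75°): beam 1 = 1.5529 ≠ 3.6235 ✗
  (4.5, 5.5, 345°): beam 2 = 1.0000 ≠ 4.0415 ✗
  (4.5, 3.5, 330°): beam 1 = 0.5774 ≠ 3.6235 ✗
  (1.5, 2.5, 300°): beam 1 = 0.5774 ≠ 3.6235 ✗
  …
  (3.5, 2.5, 165°): r_1=3.6235, r_2=4.0415, r_3=0.5774, r_4=0.5176 — all match ✓
Only this pose fits every beam.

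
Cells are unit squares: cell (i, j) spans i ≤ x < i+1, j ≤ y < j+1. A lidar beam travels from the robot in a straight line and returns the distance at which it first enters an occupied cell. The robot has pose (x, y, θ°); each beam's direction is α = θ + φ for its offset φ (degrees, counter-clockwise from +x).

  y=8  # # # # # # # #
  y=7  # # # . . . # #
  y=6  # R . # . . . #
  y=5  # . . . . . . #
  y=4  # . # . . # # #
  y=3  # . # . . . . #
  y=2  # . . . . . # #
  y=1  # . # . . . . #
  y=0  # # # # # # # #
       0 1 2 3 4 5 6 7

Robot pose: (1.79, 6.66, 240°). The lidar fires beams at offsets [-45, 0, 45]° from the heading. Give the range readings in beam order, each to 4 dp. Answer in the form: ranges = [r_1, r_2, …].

beam 1: φ=-45°, α=195°
  cosα=-0.9659 sinα=-0.2588 | (1,6) | tMaxX 0.8179 tMaxY 2.5500 | tΔX 1.0353 tΔY 3.8637
    t=0.8179 [x] (0,6) — stop
  → r_1 = 0.8179
beam 2: φ=0°, α=240°
  cosα=-0.5000 sinα=-0.8660 | (1,6) | tMaxX 1.5800 tMaxY 0.7621 | tΔX 2.0000 tΔY 1.1547
    t=0.7621 [y] (1,5)
    t=1.5800 [x] (0,5) — stop
  → r_2 = 1.5800
beam 3: φ=45°, α=285°
  cosα=0.2588 sinα=-0.9659 | (1,6) | tMaxX 0.8114 tMaxY 0.6833 | tΔX 3.8637 tΔY 1.0353
    t=0.6833 [y] (1,5)
    t=0.8114 [x] (2,5)
    t=1.7186 [y] (2,4) — stop
  → r_3 = 1.7186

ranges = [0.8179, 1.5800, 1.7186]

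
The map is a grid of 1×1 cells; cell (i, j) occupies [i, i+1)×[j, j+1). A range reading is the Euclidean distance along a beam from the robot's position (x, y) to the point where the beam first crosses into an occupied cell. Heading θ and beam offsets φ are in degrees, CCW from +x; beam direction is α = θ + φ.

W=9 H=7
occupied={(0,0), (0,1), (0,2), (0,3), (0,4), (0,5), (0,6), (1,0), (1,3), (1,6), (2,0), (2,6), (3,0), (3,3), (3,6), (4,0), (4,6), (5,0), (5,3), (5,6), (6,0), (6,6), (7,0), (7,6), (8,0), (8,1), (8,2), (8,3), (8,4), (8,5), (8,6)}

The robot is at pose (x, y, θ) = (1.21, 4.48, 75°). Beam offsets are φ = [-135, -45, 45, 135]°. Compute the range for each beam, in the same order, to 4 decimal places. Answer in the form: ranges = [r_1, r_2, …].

ranges = [0.5543, 3.0400, 0.4200, 0.2425]

beam 1: φ=-135°, α=300°
  direction (0.5000, -0.8660); cell (1,4); t to first gridline: x 1.5800, y 0.5543 (then +2.0000 / +1.1547)
    (1,3) via y @ 0.5543  # hit
  → r_1 = 0.5543
beam 2: φ=-45°, α=30°
  direction (0.8660, 0.5000); cell (1,4); t to first gridline: x 0.9122, y 1.0400 (then +1.1547 / +2.0000)
    (2,4) via x @ 0.9122
    (2,5) via y @ 1.0400
    (3,5) via x @ 2.0669
    (3,6) via y @ 3.0400  # hit
  → r_2 = 3.0400
beam 3: φ=45°, α=120°
  direction (-0.5000, 0.8660); cell (1,4); t to first gridline: x 0.4200, y 0.6004 (then +2.0000 / +1.1547)
    (0,4) via x @ 0.4200  # hit
  → r_3 = 0.4200
beam 4: φ=135°, α=210°
  direction (-0.8660, -0.5000); cell (1,4); t to first gridline: x 0.2425, y 0.9600 (then +1.1547 / +2.0000)
    (0,4) via x @ 0.2425  # hit
  → r_4 = 0.2425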